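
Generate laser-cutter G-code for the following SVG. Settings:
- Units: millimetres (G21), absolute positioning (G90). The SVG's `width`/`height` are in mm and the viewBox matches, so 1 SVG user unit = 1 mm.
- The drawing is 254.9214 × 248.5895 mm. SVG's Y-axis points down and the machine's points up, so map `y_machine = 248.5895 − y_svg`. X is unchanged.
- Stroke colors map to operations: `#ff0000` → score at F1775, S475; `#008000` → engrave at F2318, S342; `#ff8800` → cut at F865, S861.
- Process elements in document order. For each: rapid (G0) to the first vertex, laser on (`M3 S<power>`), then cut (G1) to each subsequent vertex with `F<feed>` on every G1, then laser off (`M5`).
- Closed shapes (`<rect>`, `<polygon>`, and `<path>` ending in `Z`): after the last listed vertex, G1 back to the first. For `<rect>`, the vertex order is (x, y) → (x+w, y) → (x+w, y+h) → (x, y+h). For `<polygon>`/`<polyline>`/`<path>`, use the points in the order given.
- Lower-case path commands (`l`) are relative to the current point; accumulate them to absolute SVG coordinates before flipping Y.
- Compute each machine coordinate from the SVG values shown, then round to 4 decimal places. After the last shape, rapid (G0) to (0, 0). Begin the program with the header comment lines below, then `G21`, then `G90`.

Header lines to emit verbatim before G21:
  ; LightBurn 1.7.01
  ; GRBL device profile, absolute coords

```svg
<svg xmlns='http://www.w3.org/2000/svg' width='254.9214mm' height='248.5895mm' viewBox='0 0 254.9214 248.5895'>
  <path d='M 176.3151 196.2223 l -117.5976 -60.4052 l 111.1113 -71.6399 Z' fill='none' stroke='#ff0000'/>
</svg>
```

Since the viewBox matches the mm dimensions, user units are millimetres directly. The only transform is the Y-flip y_m = 248.5895 − y_svg.

Shape 1 is a regular polygon drawn with `<path>`. Its stroke #ff0000 means score at S475, F1775. After flipping Y the toolpath is (176.3151,52.3672) → (58.7175,112.7724) → (169.8288,184.4123) → (176.3151,52.3672), returning to the start.

; LightBurn 1.7.01
; GRBL device profile, absolute coords
G21
G90
G0 X176.3151 Y52.3672
M3 S475
G1 X58.7175 Y112.7724 F1775
G1 X169.8288 Y184.4123 F1775
G1 X176.3151 Y52.3672 F1775
M5
G0 X0.0000 Y0.0000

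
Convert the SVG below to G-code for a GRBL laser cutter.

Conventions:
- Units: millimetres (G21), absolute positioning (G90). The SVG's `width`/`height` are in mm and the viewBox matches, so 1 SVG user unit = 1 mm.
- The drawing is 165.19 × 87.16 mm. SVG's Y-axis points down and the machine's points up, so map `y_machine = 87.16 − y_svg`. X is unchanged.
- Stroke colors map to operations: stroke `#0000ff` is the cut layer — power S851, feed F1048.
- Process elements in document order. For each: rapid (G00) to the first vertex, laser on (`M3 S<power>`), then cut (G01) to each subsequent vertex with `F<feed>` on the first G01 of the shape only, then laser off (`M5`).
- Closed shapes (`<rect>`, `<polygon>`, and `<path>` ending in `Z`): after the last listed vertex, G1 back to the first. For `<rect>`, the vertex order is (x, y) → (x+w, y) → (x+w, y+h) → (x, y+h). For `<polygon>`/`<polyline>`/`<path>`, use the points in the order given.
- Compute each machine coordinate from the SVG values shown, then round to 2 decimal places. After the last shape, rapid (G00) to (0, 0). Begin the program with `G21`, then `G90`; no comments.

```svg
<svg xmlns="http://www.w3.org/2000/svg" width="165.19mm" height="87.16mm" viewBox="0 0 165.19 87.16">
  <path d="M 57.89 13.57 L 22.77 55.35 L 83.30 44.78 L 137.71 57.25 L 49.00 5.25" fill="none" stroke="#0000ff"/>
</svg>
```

1 u = 1 mm; y_m = 87.16 − y.

[1] `<path>` open polyline, #0000ff→cut S851 F1048: (57.89,73.59) → (22.77,31.81) → (83.30,42.38) → (137.71,29.91) → (49.00,81.91)

G21
G90
G00 X57.89 Y73.59
M3 S851
G01 X22.77 Y31.81 F1048
G01 X83.30 Y42.38
G01 X137.71 Y29.91
G01 X49.00 Y81.91
M5
G00 X0.00 Y0.00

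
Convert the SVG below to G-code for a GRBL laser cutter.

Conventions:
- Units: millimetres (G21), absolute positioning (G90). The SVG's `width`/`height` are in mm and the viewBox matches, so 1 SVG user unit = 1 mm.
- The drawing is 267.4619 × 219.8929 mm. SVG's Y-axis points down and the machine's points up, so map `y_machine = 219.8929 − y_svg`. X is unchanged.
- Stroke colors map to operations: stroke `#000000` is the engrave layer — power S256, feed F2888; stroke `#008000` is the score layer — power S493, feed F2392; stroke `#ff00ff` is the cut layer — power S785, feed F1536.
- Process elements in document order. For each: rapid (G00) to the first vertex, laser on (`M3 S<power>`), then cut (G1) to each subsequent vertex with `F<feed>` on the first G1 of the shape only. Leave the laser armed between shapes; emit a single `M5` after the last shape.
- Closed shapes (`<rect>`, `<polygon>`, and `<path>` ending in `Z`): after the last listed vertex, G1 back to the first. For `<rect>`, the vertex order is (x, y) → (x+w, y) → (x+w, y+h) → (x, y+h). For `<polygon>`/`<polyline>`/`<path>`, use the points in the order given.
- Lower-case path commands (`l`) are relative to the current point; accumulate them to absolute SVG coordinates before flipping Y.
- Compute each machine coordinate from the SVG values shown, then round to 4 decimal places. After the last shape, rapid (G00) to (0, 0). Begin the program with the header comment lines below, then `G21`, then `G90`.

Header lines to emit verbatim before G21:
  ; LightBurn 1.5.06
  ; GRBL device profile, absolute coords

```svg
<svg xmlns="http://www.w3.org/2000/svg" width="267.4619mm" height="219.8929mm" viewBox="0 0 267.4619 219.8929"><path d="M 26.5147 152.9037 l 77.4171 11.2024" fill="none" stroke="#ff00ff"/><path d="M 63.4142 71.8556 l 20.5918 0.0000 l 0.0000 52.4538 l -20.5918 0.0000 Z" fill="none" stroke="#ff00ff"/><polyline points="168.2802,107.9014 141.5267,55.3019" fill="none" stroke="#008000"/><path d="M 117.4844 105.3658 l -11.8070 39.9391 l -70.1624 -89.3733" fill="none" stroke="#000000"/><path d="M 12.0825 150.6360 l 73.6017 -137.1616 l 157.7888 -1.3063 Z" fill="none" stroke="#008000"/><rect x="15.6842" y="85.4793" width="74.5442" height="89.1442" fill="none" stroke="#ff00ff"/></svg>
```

1 u = 1 mm; y_m = 219.8929 − y.

[1] `<path>` line segment, #ff00ff→cut S785 F1536: (26.5147,66.9892) → (103.9318,55.7868)

[2] `<path>` rectangle, #ff00ff→cut S785 F1536: (63.4142,148.0373) → (84.0060,148.0373) → (84.0060,95.5835) → (63.4142,95.5835) → (63.4142,148.0373) (closed)

[3] `<polyline>` line segment, #008000→score S493 F2392: (168.2802,111.9915) → (141.5267,164.5910)

[4] `<path>` open polyline, #000000→engrave S256 F2888: (117.4844,114.5271) → (105.6774,74.5880) → (35.5150,163.9613)

[5] `<path>` closed polygon, #008000→score S493 F2392: (12.0825,69.2569) → (85.6842,206.4185) → (243.4730,207.7248) → (12.0825,69.2569) (closed)

[6] `<rect>` rectangle, #ff00ff→cut S785 F1536: (15.6842,134.4136) → (90.2284,134.4136) → (90.2284,45.2694) → (15.6842,45.2694) → (15.6842,134.4136) (closed)

; LightBurn 1.5.06
; GRBL device profile, absolute coords
G21
G90
G00 X26.5147 Y66.9892
M3 S785
G1 X103.9318 Y55.7868 F1536
G00 X63.4142 Y148.0373
M3 S785
G1 X84.0060 Y148.0373 F1536
G1 X84.0060 Y95.5835
G1 X63.4142 Y95.5835
G1 X63.4142 Y148.0373
G00 X168.2802 Y111.9915
M3 S493
G1 X141.5267 Y164.5910 F2392
G00 X117.4844 Y114.5271
M3 S256
G1 X105.6774 Y74.5880 F2888
G1 X35.5150 Y163.9613
G00 X12.0825 Y69.2569
M3 S493
G1 X85.6842 Y206.4185 F2392
G1 X243.4730 Y207.7248
G1 X12.0825 Y69.2569
G00 X15.6842 Y134.4136
M3 S785
G1 X90.2284 Y134.4136 F1536
G1 X90.2284 Y45.2694
G1 X15.6842 Y45.2694
G1 X15.6842 Y134.4136
M5
G00 X0.0000 Y0.0000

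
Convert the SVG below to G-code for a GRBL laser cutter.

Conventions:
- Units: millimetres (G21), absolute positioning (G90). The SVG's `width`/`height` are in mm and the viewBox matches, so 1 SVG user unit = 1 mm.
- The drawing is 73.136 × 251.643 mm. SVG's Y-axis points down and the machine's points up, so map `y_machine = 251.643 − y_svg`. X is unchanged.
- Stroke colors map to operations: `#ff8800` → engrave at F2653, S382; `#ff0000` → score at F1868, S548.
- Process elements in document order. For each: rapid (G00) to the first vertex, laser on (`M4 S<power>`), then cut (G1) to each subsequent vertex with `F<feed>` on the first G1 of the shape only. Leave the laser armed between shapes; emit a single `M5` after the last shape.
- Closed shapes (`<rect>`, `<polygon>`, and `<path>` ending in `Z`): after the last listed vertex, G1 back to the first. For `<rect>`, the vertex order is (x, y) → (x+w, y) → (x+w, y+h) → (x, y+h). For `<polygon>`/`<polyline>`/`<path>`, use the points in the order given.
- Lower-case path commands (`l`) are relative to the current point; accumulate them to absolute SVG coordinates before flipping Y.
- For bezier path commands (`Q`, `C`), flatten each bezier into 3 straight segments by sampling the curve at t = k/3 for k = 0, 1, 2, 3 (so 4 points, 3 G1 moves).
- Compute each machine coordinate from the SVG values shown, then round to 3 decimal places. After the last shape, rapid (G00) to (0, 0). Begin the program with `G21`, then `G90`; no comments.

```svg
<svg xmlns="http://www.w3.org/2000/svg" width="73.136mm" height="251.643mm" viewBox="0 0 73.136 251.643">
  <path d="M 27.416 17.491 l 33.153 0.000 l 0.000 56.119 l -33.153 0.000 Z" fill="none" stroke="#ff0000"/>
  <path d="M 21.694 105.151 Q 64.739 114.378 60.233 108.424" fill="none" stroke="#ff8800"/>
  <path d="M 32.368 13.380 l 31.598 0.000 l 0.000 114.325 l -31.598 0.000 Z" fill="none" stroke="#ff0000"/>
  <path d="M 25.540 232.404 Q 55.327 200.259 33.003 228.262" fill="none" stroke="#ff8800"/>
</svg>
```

1 u = 1 mm; y_m = 251.643 − y.

[1] `<path>` rectangle, #ff0000→score S548 F1868: (27.416,234.152) → (60.569,234.152) → (60.569,178.033) → (27.416,178.033) → (27.416,234.152) (closed)

[2] `<path>` quadratic bezier, #ff8800→engrave S382 F2653: (21.694,146.492) → (45.107,142.027) → (57.954,140.936) → (60.233,143.219)

[3] `<path>` rectangle, #ff0000→score S548 F1868: (32.368,238.263) → (63.966,238.263) → (63.966,123.938) → (32.368,123.938) → (32.368,238.263) (closed)

[4] `<path>` quadratic bezier, #ff8800→engrave S382 F2653: (25.540,19.239) → (39.608,33.986) → (42.096,35.367) → (33.003,23.381)

G21
G90
G00 X27.416 Y234.152
M4 S548
G1 X60.569 Y234.152 F1868
G1 X60.569 Y178.033
G1 X27.416 Y178.033
G1 X27.416 Y234.152
G00 X21.694 Y146.492
M4 S382
G1 X45.107 Y142.027 F2653
G1 X57.954 Y140.936
G1 X60.233 Y143.219
G00 X32.368 Y238.263
M4 S548
G1 X63.966 Y238.263 F1868
G1 X63.966 Y123.938
G1 X32.368 Y123.938
G1 X32.368 Y238.263
G00 X25.540 Y19.239
M4 S382
G1 X39.608 Y33.986 F2653
G1 X42.096 Y35.367
G1 X33.003 Y23.381
M5
G00 X0.000 Y0.000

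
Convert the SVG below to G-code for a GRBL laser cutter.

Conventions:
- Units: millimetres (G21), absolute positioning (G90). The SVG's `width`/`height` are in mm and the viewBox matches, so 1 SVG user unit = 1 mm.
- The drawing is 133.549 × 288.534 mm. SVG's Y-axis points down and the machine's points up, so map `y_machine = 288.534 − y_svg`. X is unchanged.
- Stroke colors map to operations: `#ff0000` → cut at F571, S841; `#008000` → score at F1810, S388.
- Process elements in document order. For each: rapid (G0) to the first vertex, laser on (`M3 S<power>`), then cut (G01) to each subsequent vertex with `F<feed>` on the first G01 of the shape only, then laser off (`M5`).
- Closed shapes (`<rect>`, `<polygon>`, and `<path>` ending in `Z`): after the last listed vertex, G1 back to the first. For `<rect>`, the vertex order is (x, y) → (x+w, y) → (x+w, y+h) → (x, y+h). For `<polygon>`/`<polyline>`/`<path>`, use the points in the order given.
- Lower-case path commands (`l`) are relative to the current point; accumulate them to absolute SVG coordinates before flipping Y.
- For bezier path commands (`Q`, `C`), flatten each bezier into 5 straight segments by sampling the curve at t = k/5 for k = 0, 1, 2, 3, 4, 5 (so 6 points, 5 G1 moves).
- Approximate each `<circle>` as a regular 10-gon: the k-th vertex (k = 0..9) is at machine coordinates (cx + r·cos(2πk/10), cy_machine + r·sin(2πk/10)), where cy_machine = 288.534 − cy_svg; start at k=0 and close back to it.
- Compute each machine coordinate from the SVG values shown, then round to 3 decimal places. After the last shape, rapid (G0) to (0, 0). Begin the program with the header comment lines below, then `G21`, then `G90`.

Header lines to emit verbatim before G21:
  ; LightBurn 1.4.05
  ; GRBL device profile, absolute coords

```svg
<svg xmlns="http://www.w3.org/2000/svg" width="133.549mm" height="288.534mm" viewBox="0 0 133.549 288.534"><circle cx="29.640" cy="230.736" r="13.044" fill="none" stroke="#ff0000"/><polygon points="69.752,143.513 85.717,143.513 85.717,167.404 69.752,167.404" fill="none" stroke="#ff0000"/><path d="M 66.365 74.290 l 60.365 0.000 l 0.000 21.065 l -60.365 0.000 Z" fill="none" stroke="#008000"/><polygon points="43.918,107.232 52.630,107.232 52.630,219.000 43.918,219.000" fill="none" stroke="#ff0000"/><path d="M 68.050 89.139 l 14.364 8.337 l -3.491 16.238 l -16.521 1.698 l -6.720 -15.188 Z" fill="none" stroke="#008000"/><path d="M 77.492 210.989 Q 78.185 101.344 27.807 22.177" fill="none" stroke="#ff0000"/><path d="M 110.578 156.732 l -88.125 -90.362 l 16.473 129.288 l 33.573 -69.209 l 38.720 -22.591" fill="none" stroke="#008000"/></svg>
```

; LightBurn 1.4.05
; GRBL device profile, absolute coords
G21
G90
G0 X42.684 Y57.798
M3 S841
G01 X40.193 Y65.465 F571
G01 X33.671 Y70.204
G01 X25.609 Y70.204
G01 X19.087 Y65.465
G01 X16.596 Y57.798
G01 X19.087 Y50.131
G01 X25.609 Y45.392
G01 X33.671 Y45.392
G01 X40.193 Y50.131
G01 X42.684 Y57.798
M5
G0 X69.752 Y145.021
M3 S841
G01 X85.717 Y145.021 F571
G01 X85.717 Y121.130
G01 X69.752 Y121.130
G01 X69.752 Y145.021
M5
G0 X66.365 Y214.244
M3 S388
G01 X126.730 Y214.244 F1810
G01 X126.730 Y193.179
G01 X66.365 Y193.179
G01 X66.365 Y214.244
M5
G0 X43.918 Y181.302
M3 S841
G01 X52.630 Y181.302 F571
G01 X52.630 Y69.534
G01 X43.918 Y69.534
G01 X43.918 Y181.302
M5
G0 X68.050 Y199.395
M3 S388
G01 X82.414 Y191.058 F1810
G01 X78.923 Y174.820
G01 X62.402 Y173.122
G01 X55.682 Y188.310
G01 X68.050 Y199.395
M5
G0 X77.492 Y77.545
M3 S841
G01 X75.726 Y120.184 F571
G01 X69.875 Y160.385
G01 X59.938 Y198.147
G01 X45.915 Y233.471
G01 X27.807 Y266.357
M5
G0 X110.578 Y131.802
M3 S388
G01 X22.453 Y222.164 F1810
G01 X38.926 Y92.876
G01 X72.499 Y162.085
G01 X111.219 Y184.676
M5
G0 X0.000 Y0.000

viewBox `0 0 133.549 288.534` with mm width/height → 1 unit = 1 mm. Flip: y_m = 288.534 − y_svg.

**Shape 1** — `<circle>` circle, stroke `#ff0000` → cut (S841, F571). Machine vertices: (42.684,57.798) → (40.193,65.465) → (33.671,70.204) → (25.609,70.204) → (19.087,65.465) → (16.596,57.798) → (19.087,50.131) → (25.609,45.392) → (33.671,45.392) → (40.193,50.131) → (42.684,57.798). Closed: final G1 returns to the first vertex.

**Shape 2** — `<polygon>` rectangle, stroke `#ff0000` → cut (S841, F571). Machine vertices: (69.752,145.021) → (85.717,145.021) → (85.717,121.130) → (69.752,121.130) → (69.752,145.021). Closed: final G1 returns to the first vertex.

**Shape 3** — `<path>` rectangle, stroke `#008000` → score (S388, F1810). Machine vertices: (66.365,214.244) → (126.730,214.244) → (126.730,193.179) → (66.365,193.179) → (66.365,214.244). Closed: final G1 returns to the first vertex.

**Shape 4** — `<polygon>` rectangle, stroke `#ff0000` → cut (S841, F571). Machine vertices: (43.918,181.302) → (52.630,181.302) → (52.630,69.534) → (43.918,69.534) → (43.918,181.302). Closed: final G1 returns to the first vertex.

**Shape 5** — `<path>` regular polygon, stroke `#008000` → score (S388, F1810). Machine vertices: (68.050,199.395) → (82.414,191.058) → (78.923,174.820) → (62.402,173.122) → (55.682,188.310) → (68.050,199.395). Closed: final G1 returns to the first vertex.

**Shape 6** — `<path>` quadratic bezier, stroke `#ff0000` → cut (S841, F571). Control points (SVG): P0=(77.492,210.989), P1=(78.185,101.344), P2=(27.807,22.177); sampled at t=k/5. Machine vertices: (77.492,77.545) → (75.726,120.184) → (69.875,160.385) → (59.938,198.147) → (45.915,233.471) → (27.807,266.357). Open path.

**Shape 7** — `<path>` open polyline, stroke `#008000` → score (S388, F1810). Machine vertices: (110.578,131.802) → (22.453,222.164) → (38.926,92.876) → (72.499,162.085) → (111.219,184.676). Open path.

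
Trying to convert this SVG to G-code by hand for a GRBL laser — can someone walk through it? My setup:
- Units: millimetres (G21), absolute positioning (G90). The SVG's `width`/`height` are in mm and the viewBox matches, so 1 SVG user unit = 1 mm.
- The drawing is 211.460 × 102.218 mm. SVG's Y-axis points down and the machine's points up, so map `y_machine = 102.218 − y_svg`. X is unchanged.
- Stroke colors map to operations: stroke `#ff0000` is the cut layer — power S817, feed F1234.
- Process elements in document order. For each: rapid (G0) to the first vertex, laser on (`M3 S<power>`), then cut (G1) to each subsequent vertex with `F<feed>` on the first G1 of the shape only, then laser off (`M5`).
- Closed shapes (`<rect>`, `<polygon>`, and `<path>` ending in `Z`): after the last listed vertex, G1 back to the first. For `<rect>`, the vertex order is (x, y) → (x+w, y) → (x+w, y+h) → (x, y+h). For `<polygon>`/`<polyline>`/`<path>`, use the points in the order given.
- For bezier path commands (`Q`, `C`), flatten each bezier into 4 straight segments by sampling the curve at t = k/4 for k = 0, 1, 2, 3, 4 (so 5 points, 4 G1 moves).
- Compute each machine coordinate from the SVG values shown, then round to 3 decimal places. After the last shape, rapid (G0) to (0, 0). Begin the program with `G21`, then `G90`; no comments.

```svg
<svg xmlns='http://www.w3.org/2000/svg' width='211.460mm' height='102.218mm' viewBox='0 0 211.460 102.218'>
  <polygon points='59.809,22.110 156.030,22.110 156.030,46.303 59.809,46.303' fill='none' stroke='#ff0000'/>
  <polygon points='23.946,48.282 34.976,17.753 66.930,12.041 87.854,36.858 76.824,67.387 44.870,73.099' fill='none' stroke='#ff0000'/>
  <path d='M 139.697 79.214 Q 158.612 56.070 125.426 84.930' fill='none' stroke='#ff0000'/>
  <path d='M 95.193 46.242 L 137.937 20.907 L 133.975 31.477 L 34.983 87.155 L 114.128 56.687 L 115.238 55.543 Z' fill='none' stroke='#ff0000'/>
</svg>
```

1 u = 1 mm; y_m = 102.218 − y.

[1] `<polygon>` rectangle, #ff0000→cut S817 F1234: (59.809,80.108) → (156.030,80.108) → (156.030,55.915) → (59.809,55.915) → (59.809,80.108) (closed)

[2] `<polygon>` regular polygon, #ff0000→cut S817 F1234: (23.946,53.936) → (34.976,84.465) → (66.930,90.177) → (87.854,65.360) → (76.824,34.831) → (44.870,29.119) → (23.946,53.936) (closed)

[3] `<path>` quadratic bezier, #ff0000→cut S817 F1234: (139.697,23.004) → (145.898,31.326) → (145.587,33.147) → (138.763,28.468) → (125.426,17.288)

[4] `<path>` closed polygon, #ff0000→cut S817 F1234: (95.193,55.976) → (137.937,81.311) → (133.975,70.741) → (34.983,15.063) → (114.128,45.531) → (115.238,46.675) → (95.193,55.976) (closed)

G21
G90
G0 X59.809 Y80.108
M3 S817
G1 X156.030 Y80.108 F1234
G1 X156.030 Y55.915
G1 X59.809 Y55.915
G1 X59.809 Y80.108
M5
G0 X23.946 Y53.936
M3 S817
G1 X34.976 Y84.465 F1234
G1 X66.930 Y90.177
G1 X87.854 Y65.360
G1 X76.824 Y34.831
G1 X44.870 Y29.119
G1 X23.946 Y53.936
M5
G0 X139.697 Y23.004
M3 S817
G1 X145.898 Y31.326 F1234
G1 X145.587 Y33.147
G1 X138.763 Y28.468
G1 X125.426 Y17.288
M5
G0 X95.193 Y55.976
M3 S817
G1 X137.937 Y81.311 F1234
G1 X133.975 Y70.741
G1 X34.983 Y15.063
G1 X114.128 Y45.531
G1 X115.238 Y46.675
G1 X95.193 Y55.976
M5
G0 X0.000 Y0.000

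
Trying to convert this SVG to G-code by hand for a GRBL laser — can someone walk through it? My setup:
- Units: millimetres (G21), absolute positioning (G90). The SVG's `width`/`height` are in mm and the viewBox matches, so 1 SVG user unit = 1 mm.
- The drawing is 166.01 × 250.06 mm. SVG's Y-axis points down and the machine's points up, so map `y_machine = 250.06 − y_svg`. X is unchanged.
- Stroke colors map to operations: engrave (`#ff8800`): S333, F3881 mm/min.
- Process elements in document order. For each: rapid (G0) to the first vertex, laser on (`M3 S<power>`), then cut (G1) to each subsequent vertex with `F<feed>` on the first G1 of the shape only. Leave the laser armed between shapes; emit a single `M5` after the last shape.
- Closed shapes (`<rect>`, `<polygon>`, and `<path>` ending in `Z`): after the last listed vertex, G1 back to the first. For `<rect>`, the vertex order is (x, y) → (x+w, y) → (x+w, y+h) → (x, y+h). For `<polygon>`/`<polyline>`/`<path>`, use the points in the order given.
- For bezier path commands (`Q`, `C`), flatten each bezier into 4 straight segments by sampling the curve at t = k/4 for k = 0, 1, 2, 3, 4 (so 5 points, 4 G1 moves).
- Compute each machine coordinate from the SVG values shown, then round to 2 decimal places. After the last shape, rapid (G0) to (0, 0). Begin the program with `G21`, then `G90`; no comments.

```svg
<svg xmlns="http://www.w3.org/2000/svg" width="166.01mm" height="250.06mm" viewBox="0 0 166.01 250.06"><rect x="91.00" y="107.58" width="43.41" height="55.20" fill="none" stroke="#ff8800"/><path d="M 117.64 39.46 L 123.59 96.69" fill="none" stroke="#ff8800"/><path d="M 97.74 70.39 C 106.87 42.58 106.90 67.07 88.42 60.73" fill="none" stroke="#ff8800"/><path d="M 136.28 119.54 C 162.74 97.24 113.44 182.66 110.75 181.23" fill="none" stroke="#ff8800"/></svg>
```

G21
G90
G0 X91.00 Y142.48
M3 S333
G1 X134.41 Y142.48 F3881
G1 X134.41 Y87.28
G1 X91.00 Y87.28
G1 X91.00 Y142.48
G0 X117.64 Y210.60
M3 S333
G1 X123.59 Y153.37 F3881
G0 X97.74 Y179.67
M3 S333
G1 X102.73 Y192.02 F3881
G1 X103.43 Y192.55
G1 X98.96 Y189.06
G1 X88.42 Y189.33
G0 X136.28 Y130.52
M3 S333
G1 X143.83 Y130.09 F3881
G1 X134.45 Y107.50
G1 X119.59 Y81.00
G1 X110.75 Y68.83
M5
G0 X0.00 Y0.00

1 u = 1 mm; y_m = 250.06 − y.

[1] `<rect>` rectangle, #ff8800→engrave S333 F3881: (91.00,142.48) → (134.41,142.48) → (134.41,87.28) → (91.00,87.28) → (91.00,142.48) (closed)

[2] `<path>` line segment, #ff8800→engrave S333 F3881: (117.64,210.60) → (123.59,153.37)

[3] `<path>` cubic bezier, #ff8800→engrave S333 F3881: (97.74,179.67) → (102.73,192.02) → (103.43,192.55) → (98.96,189.06) → (88.42,189.33)

[4] `<path>` cubic bezier, #ff8800→engrave S333 F3881: (136.28,130.52) → (143.83,130.09) → (134.45,107.50) → (119.59,81.00) → (110.75,68.83)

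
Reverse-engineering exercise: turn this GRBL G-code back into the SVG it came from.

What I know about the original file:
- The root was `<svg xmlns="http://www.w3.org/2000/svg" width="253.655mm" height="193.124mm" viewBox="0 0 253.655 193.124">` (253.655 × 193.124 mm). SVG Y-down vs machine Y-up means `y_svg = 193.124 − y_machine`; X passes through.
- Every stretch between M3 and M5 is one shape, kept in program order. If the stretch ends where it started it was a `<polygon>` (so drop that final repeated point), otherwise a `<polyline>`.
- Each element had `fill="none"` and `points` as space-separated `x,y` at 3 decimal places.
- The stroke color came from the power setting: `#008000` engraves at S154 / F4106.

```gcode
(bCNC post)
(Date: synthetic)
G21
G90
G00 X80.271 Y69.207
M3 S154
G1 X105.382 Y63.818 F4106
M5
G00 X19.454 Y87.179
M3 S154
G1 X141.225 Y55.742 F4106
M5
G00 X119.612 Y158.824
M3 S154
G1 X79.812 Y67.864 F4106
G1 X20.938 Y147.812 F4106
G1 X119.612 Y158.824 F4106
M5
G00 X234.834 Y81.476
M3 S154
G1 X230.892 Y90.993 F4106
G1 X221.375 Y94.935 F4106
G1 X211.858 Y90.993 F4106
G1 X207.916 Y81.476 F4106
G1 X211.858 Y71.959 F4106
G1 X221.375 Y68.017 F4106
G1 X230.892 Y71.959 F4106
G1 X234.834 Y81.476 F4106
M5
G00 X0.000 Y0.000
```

Each laser-on run becomes one SVG element. Flip Y back into SVG space with y_svg = 193.124 − y_machine. Every run uses S154, so all elements get stroke `#008000` (engrave).

Run 1: The run is open, so emit a `<polyline>` with points (Y-flipped): 80.271,123.917 105.382,129.306.

Run 2: The run is open, so emit a `<polyline>` with points (Y-flipped): 19.454,105.945 141.225,137.382.

Run 3: The run returns to its start, so emit a `<polygon>` with points (Y-flipped): 119.612,34.300 79.812,125.260 20.938,45.312.

Run 4: The run returns to its start, so emit a `<polygon>` with points (Y-flipped): 234.834,111.648 230.892,102.131 221.375,98.189 211.858,102.131 207.916,111.648 211.858,121.165 221.375,125.107 230.892,121.165.

<svg xmlns="http://www.w3.org/2000/svg" width="253.655mm" height="193.124mm" viewBox="0 0 253.655 193.124">
  <polyline points="80.271,123.917 105.382,129.306" fill="none" stroke="#008000"/>
  <polyline points="19.454,105.945 141.225,137.382" fill="none" stroke="#008000"/>
  <polygon points="119.612,34.300 79.812,125.260 20.938,45.312" fill="none" stroke="#008000"/>
  <polygon points="234.834,111.648 230.892,102.131 221.375,98.189 211.858,102.131 207.916,111.648 211.858,121.165 221.375,125.107 230.892,121.165" fill="none" stroke="#008000"/>
</svg>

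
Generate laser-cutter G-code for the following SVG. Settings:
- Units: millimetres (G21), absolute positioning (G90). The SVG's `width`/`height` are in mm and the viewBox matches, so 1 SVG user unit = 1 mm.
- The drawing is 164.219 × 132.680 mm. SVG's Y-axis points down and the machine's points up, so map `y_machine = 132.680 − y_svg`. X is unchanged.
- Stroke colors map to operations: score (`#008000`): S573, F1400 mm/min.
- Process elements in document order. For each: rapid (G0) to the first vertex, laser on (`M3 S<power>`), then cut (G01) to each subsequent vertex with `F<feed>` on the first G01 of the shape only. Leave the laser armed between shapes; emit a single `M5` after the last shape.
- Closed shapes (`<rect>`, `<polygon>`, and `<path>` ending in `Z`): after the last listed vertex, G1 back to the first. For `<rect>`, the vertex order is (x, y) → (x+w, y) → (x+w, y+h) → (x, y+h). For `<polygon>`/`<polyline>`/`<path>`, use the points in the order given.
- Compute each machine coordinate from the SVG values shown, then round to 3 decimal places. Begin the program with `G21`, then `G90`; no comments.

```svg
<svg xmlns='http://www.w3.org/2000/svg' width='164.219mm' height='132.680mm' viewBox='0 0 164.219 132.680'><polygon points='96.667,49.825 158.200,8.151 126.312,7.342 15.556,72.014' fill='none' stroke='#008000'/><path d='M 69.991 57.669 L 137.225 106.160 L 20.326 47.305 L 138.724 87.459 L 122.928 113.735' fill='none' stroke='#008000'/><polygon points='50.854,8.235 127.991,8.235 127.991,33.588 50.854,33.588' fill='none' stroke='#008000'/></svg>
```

G21
G90
G0 X96.667 Y82.855
M3 S573
G01 X158.200 Y124.529 F1400
G01 X126.312 Y125.338
G01 X15.556 Y60.666
G01 X96.667 Y82.855
G0 X69.991 Y75.011
M3 S573
G01 X137.225 Y26.520 F1400
G01 X20.326 Y85.375
G01 X138.724 Y45.221
G01 X122.928 Y18.945
G0 X50.854 Y124.445
M3 S573
G01 X127.991 Y124.445 F1400
G01 X127.991 Y99.092
G01 X50.854 Y99.092
G01 X50.854 Y124.445
M5

Since the viewBox matches the mm dimensions, user units are millimetres directly. The only transform is the Y-flip y_m = 132.680 − y_svg.

Shape 1 is a closed polygon drawn with `<polygon>`. Its stroke #008000 means score at S573, F1400. After flipping Y the toolpath is (96.667,82.855) → (158.200,124.529) → (126.312,125.338) → (15.556,60.666) → (96.667,82.855), returning to the start.

Shape 2 is a open polyline drawn with `<path>`. Its stroke #008000 means score at S573, F1400. After flipping Y the toolpath is (69.991,75.011) → (137.225,26.520) → (20.326,85.375) → (138.724,45.221) → (122.928,18.945).

Shape 3 is a rectangle drawn with `<polygon>`. Its stroke #008000 means score at S573, F1400. After flipping Y the toolpath is (50.854,124.445) → (127.991,124.445) → (127.991,99.092) → (50.854,99.092) → (50.854,124.445), returning to the start.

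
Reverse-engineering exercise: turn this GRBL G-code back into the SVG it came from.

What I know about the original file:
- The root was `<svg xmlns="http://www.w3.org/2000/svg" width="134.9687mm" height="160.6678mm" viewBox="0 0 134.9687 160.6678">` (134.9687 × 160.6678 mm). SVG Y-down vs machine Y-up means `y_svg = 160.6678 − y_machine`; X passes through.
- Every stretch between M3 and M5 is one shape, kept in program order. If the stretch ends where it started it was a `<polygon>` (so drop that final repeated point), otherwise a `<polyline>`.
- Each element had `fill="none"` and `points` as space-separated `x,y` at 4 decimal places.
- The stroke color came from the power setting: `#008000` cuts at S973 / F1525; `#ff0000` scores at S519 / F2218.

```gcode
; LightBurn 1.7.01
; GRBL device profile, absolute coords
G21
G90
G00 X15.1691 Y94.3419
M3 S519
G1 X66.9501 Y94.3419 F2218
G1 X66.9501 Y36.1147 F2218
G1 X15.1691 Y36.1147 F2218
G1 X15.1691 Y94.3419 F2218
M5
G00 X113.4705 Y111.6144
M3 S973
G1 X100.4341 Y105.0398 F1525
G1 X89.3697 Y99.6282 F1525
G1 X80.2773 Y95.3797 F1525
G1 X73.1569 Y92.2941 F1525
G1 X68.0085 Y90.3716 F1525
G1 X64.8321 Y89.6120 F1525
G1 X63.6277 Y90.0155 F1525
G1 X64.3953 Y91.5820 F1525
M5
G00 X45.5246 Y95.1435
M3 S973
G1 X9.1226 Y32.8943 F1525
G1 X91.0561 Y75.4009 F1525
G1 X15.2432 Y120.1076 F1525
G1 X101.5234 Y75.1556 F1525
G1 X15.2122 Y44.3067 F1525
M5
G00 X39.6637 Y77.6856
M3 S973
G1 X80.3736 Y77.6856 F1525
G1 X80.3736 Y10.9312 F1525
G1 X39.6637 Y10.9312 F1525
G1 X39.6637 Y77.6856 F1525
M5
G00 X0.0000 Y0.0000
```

<svg xmlns="http://www.w3.org/2000/svg" width="134.9687mm" height="160.6678mm" viewBox="0 0 134.9687 160.6678">
  <polygon points="15.1691,66.3259 66.9501,66.3259 66.9501,124.5531 15.1691,124.5531" fill="none" stroke="#ff0000"/>
  <polyline points="113.4705,49.0534 100.4341,55.6280 89.3697,61.0396 80.2773,65.2881 73.1569,68.3737 68.0085,70.2962 64.8321,71.0558 63.6277,70.6523 64.3953,69.0858" fill="none" stroke="#008000"/>
  <polyline points="45.5246,65.5243 9.1226,127.7735 91.0561,85.2669 15.2432,40.5602 101.5234,85.5122 15.2122,116.3611" fill="none" stroke="#008000"/>
  <polygon points="39.6637,82.9822 80.3736,82.9822 80.3736,149.7366 39.6637,149.7366" fill="none" stroke="#008000"/>
</svg>

Machine Y-up, SVG Y-down with viewBox height 160.6678, so y_svg = 160.6678 − y_machine; X carries over.

Run 1: power S519 maps to stroke `#ff0000` (score). The run returns to its start, so emit a `<polygon>` with points (Y-flipped): 15.1691,66.3259 66.9501,66.3259 66.9501,124.5531 15.1691,124.5531.

Run 2: S973 ⇒ cut layer `#008000`. The run is open, so emit a `<polyline>` with points (Y-flipped): 113.4705,49.0534 100.4341,55.6280 89.3697,61.0396 80.2773,65.2881 73.1569,68.3737 68.0085,70.2962 64.8321,71.0558 63.6277,70.6523 64.3953,69.0858.

Run 3: S973 ⇒ cut layer `#008000`. The run is open, so emit a `<polyline>` with points (Y-flipped): 45.5246,65.5243 9.1226,127.7735 91.0561,85.2669 15.2432,40.5602 101.5234,85.5122 15.2122,116.3611.

Run 4: the run's S973 means `#008000` (cut). The run returns to its start, so emit a `<polygon>` with points (Y-flipped): 39.6637,82.9822 80.3736,82.9822 80.3736,149.7366 39.6637,149.7366.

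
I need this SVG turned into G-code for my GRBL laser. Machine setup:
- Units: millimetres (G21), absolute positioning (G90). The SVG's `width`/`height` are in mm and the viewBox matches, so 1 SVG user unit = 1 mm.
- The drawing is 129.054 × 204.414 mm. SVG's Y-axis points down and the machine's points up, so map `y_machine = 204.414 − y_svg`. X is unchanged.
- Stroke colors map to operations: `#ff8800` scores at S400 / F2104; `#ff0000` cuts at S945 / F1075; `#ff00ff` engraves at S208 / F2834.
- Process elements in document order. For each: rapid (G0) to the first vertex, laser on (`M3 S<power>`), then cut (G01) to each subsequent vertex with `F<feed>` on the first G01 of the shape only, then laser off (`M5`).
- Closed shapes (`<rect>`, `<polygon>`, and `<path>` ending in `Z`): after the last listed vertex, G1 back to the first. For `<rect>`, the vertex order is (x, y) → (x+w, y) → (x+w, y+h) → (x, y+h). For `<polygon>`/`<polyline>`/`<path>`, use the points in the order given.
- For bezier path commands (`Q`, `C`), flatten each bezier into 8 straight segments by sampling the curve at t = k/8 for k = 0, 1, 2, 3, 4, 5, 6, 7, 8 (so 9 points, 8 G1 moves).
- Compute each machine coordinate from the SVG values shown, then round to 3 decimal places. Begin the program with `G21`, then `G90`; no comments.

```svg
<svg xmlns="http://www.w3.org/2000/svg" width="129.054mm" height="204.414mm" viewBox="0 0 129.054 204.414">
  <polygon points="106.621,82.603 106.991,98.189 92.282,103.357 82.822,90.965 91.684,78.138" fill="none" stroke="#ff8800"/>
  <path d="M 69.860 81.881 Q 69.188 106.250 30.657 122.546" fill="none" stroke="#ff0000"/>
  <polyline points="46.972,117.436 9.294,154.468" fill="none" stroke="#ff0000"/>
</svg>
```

1 u = 1 mm; y_m = 204.414 − y.

[1] `<polygon>` regular polygon, #ff8800→score S400 F2104: (106.621,121.811) → (106.991,106.225) → (92.282,101.057) → (82.822,113.449) → (91.684,126.276) → (106.621,121.811) (closed)

[2] `<path>` quadratic bezier, #ff0000→cut S945 F1075: (69.860,122.533) → (69.100,116.567) → (67.158,110.853) → (64.032,105.392) → (59.723,100.182) → (54.231,95.225) → (47.556,90.521) → (39.698,86.068) → (30.657,81.868)

[3] `<polyline>` line segment, #ff0000→cut S945 F1075: (46.972,86.978) → (9.294,49.946)

G21
G90
G0 X106.621 Y121.811
M3 S400
G01 X106.991 Y106.225 F2104
G01 X92.282 Y101.057
G01 X82.822 Y113.449
G01 X91.684 Y126.276
G01 X106.621 Y121.811
M5
G0 X69.860 Y122.533
M3 S945
G01 X69.100 Y116.567 F1075
G01 X67.158 Y110.853
G01 X64.032 Y105.392
G01 X59.723 Y100.182
G01 X54.231 Y95.225
G01 X47.556 Y90.521
G01 X39.698 Y86.068
G01 X30.657 Y81.868
M5
G0 X46.972 Y86.978
M3 S945
G01 X9.294 Y49.946 F1075
M5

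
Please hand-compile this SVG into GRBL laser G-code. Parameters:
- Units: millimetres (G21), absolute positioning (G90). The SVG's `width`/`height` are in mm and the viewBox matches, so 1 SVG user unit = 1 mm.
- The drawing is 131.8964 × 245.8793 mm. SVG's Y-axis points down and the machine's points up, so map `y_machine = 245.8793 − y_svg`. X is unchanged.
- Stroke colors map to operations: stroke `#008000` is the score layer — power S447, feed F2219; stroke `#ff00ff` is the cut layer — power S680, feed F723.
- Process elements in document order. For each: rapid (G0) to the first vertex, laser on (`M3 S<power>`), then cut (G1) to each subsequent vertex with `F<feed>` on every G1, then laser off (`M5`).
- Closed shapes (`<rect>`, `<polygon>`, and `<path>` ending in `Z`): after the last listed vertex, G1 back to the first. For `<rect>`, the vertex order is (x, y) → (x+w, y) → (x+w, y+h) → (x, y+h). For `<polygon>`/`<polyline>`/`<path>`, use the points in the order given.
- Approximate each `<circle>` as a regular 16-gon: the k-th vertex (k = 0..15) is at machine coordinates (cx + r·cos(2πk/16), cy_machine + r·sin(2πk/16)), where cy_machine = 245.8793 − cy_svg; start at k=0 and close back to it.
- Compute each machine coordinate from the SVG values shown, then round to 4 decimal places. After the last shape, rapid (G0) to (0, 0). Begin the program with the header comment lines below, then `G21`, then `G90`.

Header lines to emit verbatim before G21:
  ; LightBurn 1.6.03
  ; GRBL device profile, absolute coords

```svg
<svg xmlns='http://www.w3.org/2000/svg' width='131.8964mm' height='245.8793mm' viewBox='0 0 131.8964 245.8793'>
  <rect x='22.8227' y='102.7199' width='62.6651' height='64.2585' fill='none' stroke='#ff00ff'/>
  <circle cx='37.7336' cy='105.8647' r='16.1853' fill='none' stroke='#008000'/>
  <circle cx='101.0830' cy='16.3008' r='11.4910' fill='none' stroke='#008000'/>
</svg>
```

1 u = 1 mm; y_m = 245.8793 − y.

[1] `<rect>` rectangle, #ff00ff→cut S680 F723: (22.8227,143.1594) → (85.4878,143.1594) → (85.4878,78.9009) → (22.8227,78.9009) → (22.8227,143.1594) (closed)

[2] `<circle>` circle, #008000→score S447 F2219: (53.9189,140.0146) → (52.6869,146.2084) → (49.1783,151.4593) → (43.9274,154.9679) → (37.7336,156.1999) → (31.5398,154.9679) → (26.2889,151.4593) → (22.7803,146.2084) → (21.5483,140.0146) → (22.7803,133.8208) → (26.2889,128.5699) → (31.5398,125.0613) → (37.7336,123.8293) → (43.9274,125.0613) → (49.1783,128.5699) → (52.6869,133.8208) → (53.9189,140.0146) (closed)

[3] `<circle>` circle, #008000→score S447 F2219: (112.5740,229.5785) → (111.6993,233.9759) → (109.2084,237.7039) → (105.4804,240.1948) → (101.0830,241.0695) → (96.6856,240.1948) → (92.9576,237.7039) → (90.4667,233.9759) → (89.5920,229.5785) → (90.4667,225.1811) → (92.9576,221.4531) → (96.6856,218.9622) → (101.0830,218.0875) → (105.4804,218.9622) → (109.2084,221.4531) → (111.6993,225.1811) → (112.5740,229.5785) (closed)

; LightBurn 1.6.03
; GRBL device profile, absolute coords
G21
G90
G0 X22.8227 Y143.1594
M3 S680
G1 X85.4878 Y143.1594 F723
G1 X85.4878 Y78.9009 F723
G1 X22.8227 Y78.9009 F723
G1 X22.8227 Y143.1594 F723
M5
G0 X53.9189 Y140.0146
M3 S447
G1 X52.6869 Y146.2084 F2219
G1 X49.1783 Y151.4593 F2219
G1 X43.9274 Y154.9679 F2219
G1 X37.7336 Y156.1999 F2219
G1 X31.5398 Y154.9679 F2219
G1 X26.2889 Y151.4593 F2219
G1 X22.7803 Y146.2084 F2219
G1 X21.5483 Y140.0146 F2219
G1 X22.7803 Y133.8208 F2219
G1 X26.2889 Y128.5699 F2219
G1 X31.5398 Y125.0613 F2219
G1 X37.7336 Y123.8293 F2219
G1 X43.9274 Y125.0613 F2219
G1 X49.1783 Y128.5699 F2219
G1 X52.6869 Y133.8208 F2219
G1 X53.9189 Y140.0146 F2219
M5
G0 X112.5740 Y229.5785
M3 S447
G1 X111.6993 Y233.9759 F2219
G1 X109.2084 Y237.7039 F2219
G1 X105.4804 Y240.1948 F2219
G1 X101.0830 Y241.0695 F2219
G1 X96.6856 Y240.1948 F2219
G1 X92.9576 Y237.7039 F2219
G1 X90.4667 Y233.9759 F2219
G1 X89.5920 Y229.5785 F2219
G1 X90.4667 Y225.1811 F2219
G1 X92.9576 Y221.4531 F2219
G1 X96.6856 Y218.9622 F2219
G1 X101.0830 Y218.0875 F2219
G1 X105.4804 Y218.9622 F2219
G1 X109.2084 Y221.4531 F2219
G1 X111.6993 Y225.1811 F2219
G1 X112.5740 Y229.5785 F2219
M5
G0 X0.0000 Y0.0000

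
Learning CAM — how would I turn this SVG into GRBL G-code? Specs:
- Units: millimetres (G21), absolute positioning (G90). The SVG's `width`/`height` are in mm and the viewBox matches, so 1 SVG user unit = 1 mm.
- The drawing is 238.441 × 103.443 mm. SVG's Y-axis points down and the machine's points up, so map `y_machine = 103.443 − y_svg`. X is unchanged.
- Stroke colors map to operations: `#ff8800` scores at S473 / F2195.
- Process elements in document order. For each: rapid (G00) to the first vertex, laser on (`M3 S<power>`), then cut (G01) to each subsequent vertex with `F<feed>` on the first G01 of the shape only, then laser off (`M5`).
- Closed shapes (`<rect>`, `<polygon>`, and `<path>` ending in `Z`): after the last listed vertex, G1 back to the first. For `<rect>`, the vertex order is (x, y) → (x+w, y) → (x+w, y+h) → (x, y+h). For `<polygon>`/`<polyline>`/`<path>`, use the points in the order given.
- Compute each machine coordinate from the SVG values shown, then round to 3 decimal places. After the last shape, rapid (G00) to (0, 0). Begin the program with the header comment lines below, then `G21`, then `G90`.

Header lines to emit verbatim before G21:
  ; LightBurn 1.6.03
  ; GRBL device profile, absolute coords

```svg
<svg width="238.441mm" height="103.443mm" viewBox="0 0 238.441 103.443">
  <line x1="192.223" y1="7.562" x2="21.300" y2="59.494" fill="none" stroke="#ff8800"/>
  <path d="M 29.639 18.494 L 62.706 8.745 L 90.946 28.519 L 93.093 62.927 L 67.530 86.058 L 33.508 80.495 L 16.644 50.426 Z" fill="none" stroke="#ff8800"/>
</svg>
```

Since the viewBox matches the mm dimensions, user units are millimetres directly. The only transform is the Y-flip y_m = 103.443 − y_svg.

Shape 1 is a line segment drawn with `<line>`. Its stroke #ff8800 means score at S473, F2195. After flipping Y the toolpath is (192.223,95.881) → (21.300,43.949).

Shape 2 is a regular polygon drawn with `<path>`. Its stroke #ff8800 means score at S473, F2195. After flipping Y the toolpath is (29.639,84.949) → (62.706,94.698) → (90.946,74.924) → (93.093,40.516) → (67.530,17.385) → (33.508,22.948) → (16.644,53.017) → (29.639,84.949), returning to the start.

; LightBurn 1.6.03
; GRBL device profile, absolute coords
G21
G90
G00 X192.223 Y95.881
M3 S473
G01 X21.300 Y43.949 F2195
M5
G00 X29.639 Y84.949
M3 S473
G01 X62.706 Y94.698 F2195
G01 X90.946 Y74.924
G01 X93.093 Y40.516
G01 X67.530 Y17.385
G01 X33.508 Y22.948
G01 X16.644 Y53.017
G01 X29.639 Y84.949
M5
G00 X0.000 Y0.000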